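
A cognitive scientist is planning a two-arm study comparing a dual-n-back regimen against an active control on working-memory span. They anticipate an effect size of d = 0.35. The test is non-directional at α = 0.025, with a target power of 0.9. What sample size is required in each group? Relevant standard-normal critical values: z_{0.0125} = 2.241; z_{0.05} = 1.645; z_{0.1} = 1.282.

For two independent groups with equal n: n = 2·((z_{α/2} + z_β) / d)².
z_{α/2} + z_β = 2.241 + 1.282 = 3.523.
n = 2 × (3.523 / 0.35)² = 2 × 10.066² = 2 × 101.32 = 202.6.
Round up to the next whole participant.

n = 203 per group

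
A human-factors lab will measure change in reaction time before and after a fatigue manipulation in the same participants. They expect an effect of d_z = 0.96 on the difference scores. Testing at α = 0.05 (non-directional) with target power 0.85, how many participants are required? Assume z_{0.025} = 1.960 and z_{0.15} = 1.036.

n = 10 pairs

For a paired (one-sample on differences) test: n = ((z_{α/2} + z_β) / d)².
z_{α/2} + z_β = 1.960 + 1.036 = 2.996.
n = (2.996 / 0.96)² = 3.121² = 9.74.
Round up.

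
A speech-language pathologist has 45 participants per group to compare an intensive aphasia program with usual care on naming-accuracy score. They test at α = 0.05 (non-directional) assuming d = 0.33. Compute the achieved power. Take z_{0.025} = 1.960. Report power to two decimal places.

For two equal groups, power = Φ(d·√(n/2) − z_{α/2}).
d·√(n/2) = 0.33 × √(45/2) = 0.33 × 4.743 = 1.565.
z_β = 1.565 − 1.960 = -0.395.
Power = Φ(-0.395) = 0.347.

power ≈ 0.35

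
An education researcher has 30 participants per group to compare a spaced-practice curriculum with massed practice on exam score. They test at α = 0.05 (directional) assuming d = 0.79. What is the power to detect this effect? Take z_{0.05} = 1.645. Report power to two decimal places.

power ≈ 0.92

For two equal groups, power = Φ(d·√(n/2) − z_{α}).
d·√(n/2) = 0.79 × √(30/2) = 0.79 × 3.873 = 3.060.
z_β = 3.060 − 1.645 = 1.415.
Power = Φ(1.415) = 0.921.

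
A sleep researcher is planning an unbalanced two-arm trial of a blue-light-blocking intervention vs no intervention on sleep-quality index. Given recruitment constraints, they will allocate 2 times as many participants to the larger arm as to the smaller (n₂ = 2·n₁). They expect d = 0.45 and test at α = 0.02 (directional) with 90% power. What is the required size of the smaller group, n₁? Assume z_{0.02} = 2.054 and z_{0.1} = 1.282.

With allocation ratio k = n₂/n₁ = 2, Var(x̄₁−x̄₂) = σ²(1/n₁ + 1/(k·n₁)) = σ²·(k+1)/(k·n₁).
So n₁ = (1 + 1/k)·((z_{α} + z_β)/d)² = 1.500 × (3.336/0.45)².
n₁ = 1.500 × 54.96 = 82.4.
Round up: n₁ = 83, giving n₂ = 2 × 83 = 166.

n₁ = 83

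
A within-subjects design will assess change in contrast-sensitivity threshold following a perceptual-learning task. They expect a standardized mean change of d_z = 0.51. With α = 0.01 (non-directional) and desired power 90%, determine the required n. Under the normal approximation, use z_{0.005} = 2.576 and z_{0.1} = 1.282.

n = 58 pairs

For a paired (one-sample on differences) test: n = ((z_{α/2} + z_β) / d)².
z_{α/2} + z_β = 2.576 + 1.282 = 3.858.
n = (3.858 / 0.51)² = 7.565² = 57.22.
Round up.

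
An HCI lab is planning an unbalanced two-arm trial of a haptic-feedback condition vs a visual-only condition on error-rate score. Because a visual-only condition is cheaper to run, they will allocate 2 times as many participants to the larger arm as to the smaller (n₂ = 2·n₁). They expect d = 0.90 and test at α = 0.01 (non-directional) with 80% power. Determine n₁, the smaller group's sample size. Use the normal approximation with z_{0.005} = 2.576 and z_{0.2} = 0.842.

With allocation ratio k = n₂/n₁ = 2, Var(x̄₁−x̄₂) = σ²(1/n₁ + 1/(k·n₁)) = σ²·(k+1)/(k·n₁).
So n₁ = (1 + 1/k)·((z_{α/2} + z_β)/d)² = 1.500 × (3.418/0.90)².
n₁ = 1.500 × 14.42 = 21.6.
Round up: n₁ = 22, giving n₂ = 2 × 22 = 44.

n₁ = 22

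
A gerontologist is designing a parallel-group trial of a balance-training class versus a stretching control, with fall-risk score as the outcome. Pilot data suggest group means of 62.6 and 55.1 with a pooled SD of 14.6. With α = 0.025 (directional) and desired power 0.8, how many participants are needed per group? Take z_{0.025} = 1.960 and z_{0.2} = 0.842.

n = 60 per group

Cohen's d = |M₁ − M₂| / SD_pooled = |62.6 − 55.1| / 14.6 = 7.5 / 14.6 = 0.514.
For two independent groups with equal n: n = 2·((z_{α} + z_β) / d)².
z_{α} + z_β = 1.960 + 0.842 = 2.802.
n = 2 × (2.802 / 0.514)² = 2 × 5.451² = 2 × 29.72 = 59.4.
Round up to the next whole participant.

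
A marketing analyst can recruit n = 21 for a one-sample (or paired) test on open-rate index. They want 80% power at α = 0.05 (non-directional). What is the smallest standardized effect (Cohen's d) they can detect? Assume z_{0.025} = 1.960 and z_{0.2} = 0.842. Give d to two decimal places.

d_min ≈ 0.61

For a single sample (or paired design) of n = 21: d_min = (z_{α/2} + z_β)/√n.
z-sum = 1.960 + 0.842 = 2.802.
d_min = 2.802 / √21 = 2.802 / 4.583 = 0.611.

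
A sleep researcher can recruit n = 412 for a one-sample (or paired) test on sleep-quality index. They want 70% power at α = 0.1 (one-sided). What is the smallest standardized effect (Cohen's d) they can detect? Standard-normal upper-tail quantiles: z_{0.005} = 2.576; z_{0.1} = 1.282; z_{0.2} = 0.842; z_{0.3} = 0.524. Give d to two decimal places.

For a single sample (or paired design) of n = 412: d_min = (z_{α} + z_β)/√n.
z-sum = 1.282 + 0.524 = 1.806.
d_min = 1.806 / √412 = 1.806 / 20.298 = 0.089.

d_min ≈ 0.09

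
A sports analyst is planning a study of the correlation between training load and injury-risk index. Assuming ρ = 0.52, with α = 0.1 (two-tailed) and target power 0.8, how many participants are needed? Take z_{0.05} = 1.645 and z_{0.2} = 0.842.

n = 22

Fisher's z: C = ½·ln((1+r)/(1−r)) = ½·ln(3.1667) = 0.5763.
n = ((z_{α/2} + z_β)/C)² + 3.
(1.645 + 0.842) / 0.5763 = 2.487 / 0.5763 = 4.315.
n = 4.315² + 3 = 18.62 + 3 = 21.6.
Round up.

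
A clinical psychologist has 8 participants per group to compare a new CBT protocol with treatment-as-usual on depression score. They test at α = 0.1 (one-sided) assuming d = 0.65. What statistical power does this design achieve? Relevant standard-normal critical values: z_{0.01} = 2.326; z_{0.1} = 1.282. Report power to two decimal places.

For two equal groups, power = Φ(d·√(n/2) − z_{α}).
d·√(n/2) = 0.65 × √(8/2) = 0.65 × 2.000 = 1.300.
z_β = 1.300 − 1.282 = 0.018.
Power = Φ(0.018) = 0.507.

power ≈ 0.51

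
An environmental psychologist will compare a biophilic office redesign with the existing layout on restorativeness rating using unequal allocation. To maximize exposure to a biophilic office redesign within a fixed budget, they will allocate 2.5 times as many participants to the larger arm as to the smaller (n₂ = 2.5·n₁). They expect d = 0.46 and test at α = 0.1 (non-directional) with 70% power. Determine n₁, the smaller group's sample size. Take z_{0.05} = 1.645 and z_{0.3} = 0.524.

With allocation ratio k = n₂/n₁ = 2.5, Var(x̄₁−x̄₂) = σ²(1/n₁ + 1/(k·n₁)) = σ²·(k+1)/(k·n₁).
So n₁ = (1 + 1/k)·((z_{α/2} + z_β)/d)² = 1.400 × (2.169/0.46)².
n₁ = 1.400 × 22.23 = 31.1.
Round up: n₁ = 32, giving n₂ = 2.5 × 32 = 80.

n₁ = 32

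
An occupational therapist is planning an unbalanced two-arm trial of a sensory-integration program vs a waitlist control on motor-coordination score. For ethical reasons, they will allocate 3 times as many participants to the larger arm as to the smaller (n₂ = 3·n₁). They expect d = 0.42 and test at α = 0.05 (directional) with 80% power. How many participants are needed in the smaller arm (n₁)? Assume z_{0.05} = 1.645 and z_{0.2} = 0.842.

With allocation ratio k = n₂/n₁ = 3, Var(x̄₁−x̄₂) = σ²(1/n₁ + 1/(k·n₁)) = σ²·(k+1)/(k·n₁).
So n₁ = (1 + 1/k)·((z_{α} + z_β)/d)² = 1.333 × (2.487/0.42)².
n₁ = 1.333 × 35.06 = 46.8.
Round up: n₁ = 47, giving n₂ = 3 × 47 = 141.

n₁ = 47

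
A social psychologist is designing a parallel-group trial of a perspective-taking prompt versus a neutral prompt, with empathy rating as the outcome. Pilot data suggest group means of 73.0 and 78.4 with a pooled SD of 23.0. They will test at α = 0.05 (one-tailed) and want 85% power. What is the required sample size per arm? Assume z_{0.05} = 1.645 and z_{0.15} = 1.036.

n = 261 per group

Cohen's d = |M₁ − M₂| / SD_pooled = |73.0 − 78.4| / 23.0 = 5.4 / 23.0 = 0.235.
For two independent groups with equal n: n = 2·((z_{α} + z_β) / d)².
z_{α} + z_β = 1.645 + 1.036 = 2.681.
n = 2 × (2.681 / 0.235)² = 2 × 11.409² = 2 × 130.15 = 260.3.
Round up to the next whole participant.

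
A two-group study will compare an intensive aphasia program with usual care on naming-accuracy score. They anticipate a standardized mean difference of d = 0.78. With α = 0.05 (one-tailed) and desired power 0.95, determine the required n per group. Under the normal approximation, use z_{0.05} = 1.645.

n = 36 per group

For two independent groups with equal n: n = 2·((z_{α} + z_β) / d)².
z_{α} + z_β = 1.645 + 1.645 = 3.290.
n = 2 × (3.290 / 0.78)² = 2 × 4.218² = 2 × 17.79 = 35.6.
Round up to the next whole participant.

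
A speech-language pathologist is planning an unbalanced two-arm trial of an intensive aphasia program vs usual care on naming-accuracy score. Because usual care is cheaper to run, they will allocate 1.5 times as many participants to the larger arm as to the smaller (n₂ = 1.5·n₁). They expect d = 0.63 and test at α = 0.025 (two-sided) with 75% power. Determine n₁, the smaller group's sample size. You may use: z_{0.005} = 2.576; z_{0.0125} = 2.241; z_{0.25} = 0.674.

n₁ = 36

With allocation ratio k = n₂/n₁ = 1.5, Var(x̄₁−x̄₂) = σ²(1/n₁ + 1/(k·n₁)) = σ²·(k+1)/(k·n₁).
So n₁ = (1 + 1/k)·((z_{α/2} + z_β)/d)² = 1.667 × (2.915/0.63)².
n₁ = 1.667 × 21.41 = 35.7.
Round up: n₁ = 36, giving n₂ = 1.5 × 36 = 54.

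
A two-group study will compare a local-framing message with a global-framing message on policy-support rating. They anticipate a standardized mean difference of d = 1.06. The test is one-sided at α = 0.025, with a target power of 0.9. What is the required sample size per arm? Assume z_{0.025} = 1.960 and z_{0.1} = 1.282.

n = 19 per group

For two independent groups with equal n: n = 2·((z_{α} + z_β) / d)².
z_{α} + z_β = 1.960 + 1.282 = 3.242.
n = 2 × (3.242 / 1.06)² = 2 × 3.058² = 2 × 9.35 = 18.7.
Round up to the next whole participant.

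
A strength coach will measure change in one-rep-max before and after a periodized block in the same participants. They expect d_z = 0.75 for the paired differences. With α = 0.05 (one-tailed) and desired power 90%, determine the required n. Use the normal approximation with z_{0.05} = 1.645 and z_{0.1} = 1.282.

For a paired (one-sample on differences) test: n = ((z_{α} + z_β) / d)².
z_{α} + z_β = 1.645 + 1.282 = 2.927.
n = (2.927 / 0.75)² = 3.903² = 15.23.
Round up.

n = 16 pairs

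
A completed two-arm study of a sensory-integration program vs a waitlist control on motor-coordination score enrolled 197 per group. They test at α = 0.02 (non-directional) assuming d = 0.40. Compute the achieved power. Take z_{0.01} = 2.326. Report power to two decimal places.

For two equal groups, power = Φ(d·√(n/2) − z_{α/2}).
d·√(n/2) = 0.40 × √(197/2) = 0.40 × 9.925 = 3.970.
z_β = 3.970 − 2.326 = 1.644.
Power = Φ(1.644) = 0.950.

power ≈ 0.95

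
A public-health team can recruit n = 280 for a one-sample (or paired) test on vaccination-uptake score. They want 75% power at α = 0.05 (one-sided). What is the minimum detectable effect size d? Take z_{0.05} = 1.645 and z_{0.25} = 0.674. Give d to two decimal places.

For a single sample (or paired design) of n = 280: d_min = (z_{α} + z_β)/√n.
z-sum = 1.645 + 0.674 = 2.319.
d_min = 2.319 / √280 = 2.319 / 16.733 = 0.139.

d_min ≈ 0.14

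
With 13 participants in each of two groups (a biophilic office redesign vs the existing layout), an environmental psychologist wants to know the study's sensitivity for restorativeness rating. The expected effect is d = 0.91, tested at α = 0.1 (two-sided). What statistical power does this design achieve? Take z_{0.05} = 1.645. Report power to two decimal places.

power ≈ 0.75

For two equal groups, power = Φ(d·√(n/2) − z_{α/2}).
d·√(n/2) = 0.91 × √(13/2) = 0.91 × 2.550 = 2.320.
z_β = 2.320 − 1.645 = 0.675.
Power = Φ(0.675) = 0.750.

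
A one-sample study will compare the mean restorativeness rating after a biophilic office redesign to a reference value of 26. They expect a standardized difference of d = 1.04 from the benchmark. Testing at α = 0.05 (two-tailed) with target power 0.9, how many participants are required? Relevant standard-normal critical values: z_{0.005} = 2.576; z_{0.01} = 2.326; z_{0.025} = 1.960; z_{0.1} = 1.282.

n = 10

For a one-sample test: n = ((z_{α/2} + z_β) / d)².
z_{α/2} + z_β = 1.960 + 1.282 = 3.242.
n = (3.242 / 1.04)² = 3.117² = 9.72.
Round up.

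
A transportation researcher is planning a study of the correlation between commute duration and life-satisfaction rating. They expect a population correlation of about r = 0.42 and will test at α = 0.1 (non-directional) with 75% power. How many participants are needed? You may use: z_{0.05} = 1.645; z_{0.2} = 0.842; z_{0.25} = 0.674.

n = 30

Fisher's z: C = ½·ln((1+r)/(1−r)) = ½·ln(2.4483) = 0.4477.
n = ((z_{α/2} + z_β)/C)² + 3.
(1.645 + 0.674) / 0.4477 = 2.319 / 0.4477 = 5.180.
n = 5.180² + 3 = 26.83 + 3 = 29.8.
Round up.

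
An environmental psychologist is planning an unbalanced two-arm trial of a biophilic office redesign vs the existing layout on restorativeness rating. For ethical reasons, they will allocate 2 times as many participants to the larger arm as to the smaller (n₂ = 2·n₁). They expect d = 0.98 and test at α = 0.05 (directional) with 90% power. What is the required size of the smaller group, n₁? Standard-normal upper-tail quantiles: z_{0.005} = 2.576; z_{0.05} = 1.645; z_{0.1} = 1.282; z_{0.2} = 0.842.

n₁ = 14

With allocation ratio k = n₂/n₁ = 2, Var(x̄₁−x̄₂) = σ²(1/n₁ + 1/(k·n₁)) = σ²·(k+1)/(k·n₁).
So n₁ = (1 + 1/k)·((z_{α} + z_β)/d)² = 1.500 × (2.927/0.98)².
n₁ = 1.500 × 8.92 = 13.4.
Round up: n₁ = 14, giving n₂ = 2 × 14 = 28.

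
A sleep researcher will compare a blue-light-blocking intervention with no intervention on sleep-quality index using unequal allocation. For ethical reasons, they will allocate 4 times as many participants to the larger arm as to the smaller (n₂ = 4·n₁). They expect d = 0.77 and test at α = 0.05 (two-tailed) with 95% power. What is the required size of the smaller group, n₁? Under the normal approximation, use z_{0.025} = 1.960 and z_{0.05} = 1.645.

With allocation ratio k = n₂/n₁ = 4, Var(x̄₁−x̄₂) = σ²(1/n₁ + 1/(k·n₁)) = σ²·(k+1)/(k·n₁).
So n₁ = (1 + 1/k)·((z_{α/2} + z_β)/d)² = 1.250 × (3.605/0.77)².
n₁ = 1.250 × 21.92 = 27.4.
Round up: n₁ = 28, giving n₂ = 4 × 28 = 112.

n₁ = 28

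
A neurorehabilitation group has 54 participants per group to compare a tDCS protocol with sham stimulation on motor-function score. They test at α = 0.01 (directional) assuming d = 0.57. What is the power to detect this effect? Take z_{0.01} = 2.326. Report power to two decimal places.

power ≈ 0.74

For two equal groups, power = Φ(d·√(n/2) − z_{α}).
d·√(n/2) = 0.57 × √(54/2) = 0.57 × 5.196 = 2.962.
z_β = 2.962 − 2.326 = 0.636.
Power = Φ(0.636) = 0.738.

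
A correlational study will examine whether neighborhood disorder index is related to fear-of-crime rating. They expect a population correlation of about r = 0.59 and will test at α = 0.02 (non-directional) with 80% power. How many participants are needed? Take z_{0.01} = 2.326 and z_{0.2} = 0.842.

Fisher's z: C = ½·ln((1+r)/(1−r)) = ½·ln(3.8780) = 0.6777.
n = ((z_{α/2} + z_β)/C)² + 3.
(2.326 + 0.842) / 0.6777 = 3.168 / 0.6777 = 4.675.
n = 4.675² + 3 = 21.85 + 3 = 24.9.
Round up.

n = 25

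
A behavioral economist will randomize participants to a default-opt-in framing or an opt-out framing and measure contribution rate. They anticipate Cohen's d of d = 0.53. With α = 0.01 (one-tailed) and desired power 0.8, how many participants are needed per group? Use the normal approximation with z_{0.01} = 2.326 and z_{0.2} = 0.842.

n = 72 per group

For two independent groups with equal n: n = 2·((z_{α} + z_β) / d)².
z_{α} + z_β = 2.326 + 0.842 = 3.168.
n = 2 × (3.168 / 0.53)² = 2 × 5.977² = 2 × 35.73 = 71.5.
Round up to the next whole participant.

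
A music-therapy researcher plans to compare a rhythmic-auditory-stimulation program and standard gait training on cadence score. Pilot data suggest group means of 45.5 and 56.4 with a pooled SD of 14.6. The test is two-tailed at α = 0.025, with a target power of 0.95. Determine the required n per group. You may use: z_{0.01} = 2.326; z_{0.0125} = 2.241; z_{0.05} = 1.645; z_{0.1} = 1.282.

Cohen's d = |M₁ − M₂| / SD_pooled = |45.5 − 56.4| / 14.6 = 10.9 / 14.6 = 0.747.
For two independent groups with equal n: n = 2·((z_{α/2} + z_β) / d)².
z_{α/2} + z_β = 2.241 + 1.645 = 3.886.
n = 2 × (3.886 / 0.747)² = 2 × 5.202² = 2 × 27.06 = 54.1.
Round up to the next whole participant.

n = 55 per group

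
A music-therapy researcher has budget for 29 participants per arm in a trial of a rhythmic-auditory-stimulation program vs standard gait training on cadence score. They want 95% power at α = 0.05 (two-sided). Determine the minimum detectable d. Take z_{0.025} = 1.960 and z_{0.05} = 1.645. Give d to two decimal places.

For two independent groups of n = 29 each: d_min = (z_{α/2} + z_β)·√(2/n).
z-sum = 1.960 + 1.645 = 3.605.
d_min = 3.605 × √(2/29) = 3.605 × 0.2626 = 0.947.

d_min ≈ 0.95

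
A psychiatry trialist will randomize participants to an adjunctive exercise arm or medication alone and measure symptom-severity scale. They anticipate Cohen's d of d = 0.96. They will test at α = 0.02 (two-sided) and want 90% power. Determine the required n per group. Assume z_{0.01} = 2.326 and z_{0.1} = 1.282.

n = 29 per group

For two independent groups with equal n: n = 2·((z_{α/2} + z_β) / d)².
z_{α/2} + z_β = 2.326 + 1.282 = 3.608.
n = 2 × (3.608 / 0.96)² = 2 × 3.758² = 2 × 14.13 = 28.3.
Round up to the next whole participant.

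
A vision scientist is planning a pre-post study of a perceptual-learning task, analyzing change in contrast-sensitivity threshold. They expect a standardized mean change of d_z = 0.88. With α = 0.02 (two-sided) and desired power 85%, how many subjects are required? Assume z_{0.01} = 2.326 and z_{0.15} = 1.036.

For a paired (one-sample on differences) test: n = ((z_{α/2} + z_β) / d)².
z_{α/2} + z_β = 2.326 + 1.036 = 3.362.
n = (3.362 / 0.88)² = 3.820² = 14.60.
Round up.

n = 15 pairs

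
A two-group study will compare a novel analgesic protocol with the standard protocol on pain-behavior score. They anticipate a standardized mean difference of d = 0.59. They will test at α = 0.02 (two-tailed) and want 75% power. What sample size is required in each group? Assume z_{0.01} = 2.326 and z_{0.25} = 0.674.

n = 52 per group

For two independent groups with equal n: n = 2·((z_{α/2} + z_β) / d)².
z_{α/2} + z_β = 2.326 + 0.674 = 3.000.
n = 2 × (3.000 / 0.59)² = 2 × 5.085² = 2 × 25.85 = 51.7.
Round up to the next whole participant.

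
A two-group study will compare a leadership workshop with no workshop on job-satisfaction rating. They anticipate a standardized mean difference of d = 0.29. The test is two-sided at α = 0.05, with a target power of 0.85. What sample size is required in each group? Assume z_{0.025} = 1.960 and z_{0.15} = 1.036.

n = 214 per group

For two independent groups with equal n: n = 2·((z_{α/2} + z_β) / d)².
z_{α/2} + z_β = 1.960 + 1.036 = 2.996.
n = 2 × (2.996 / 0.29)² = 2 × 10.331² = 2 × 106.73 = 213.5.
Round up to the next whole participant.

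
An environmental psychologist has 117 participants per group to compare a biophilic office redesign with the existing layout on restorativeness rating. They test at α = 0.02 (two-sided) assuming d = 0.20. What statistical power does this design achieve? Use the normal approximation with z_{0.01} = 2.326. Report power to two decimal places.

power ≈ 0.21

For two equal groups, power = Φ(d·√(n/2) − z_{α/2}).
d·√(n/2) = 0.20 × √(117/2) = 0.20 × 7.649 = 1.530.
z_β = 1.530 − 2.326 = -0.796.
Power = Φ(-0.796) = 0.213.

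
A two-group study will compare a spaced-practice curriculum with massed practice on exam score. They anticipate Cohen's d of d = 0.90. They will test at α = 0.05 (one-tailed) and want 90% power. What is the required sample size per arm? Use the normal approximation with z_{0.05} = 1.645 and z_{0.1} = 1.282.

For two independent groups with equal n: n = 2·((z_{α} + z_β) / d)².
z_{α} + z_β = 1.645 + 1.282 = 2.927.
n = 2 × (2.927 / 0.90)² = 2 × 3.252² = 2 × 10.58 = 21.2.
Round up to the next whole participant.

n = 22 per group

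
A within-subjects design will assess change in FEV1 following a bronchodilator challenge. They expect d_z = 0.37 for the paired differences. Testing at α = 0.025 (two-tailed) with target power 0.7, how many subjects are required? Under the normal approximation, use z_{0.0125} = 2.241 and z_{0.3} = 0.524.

n = 56 pairs

For a paired (one-sample on differences) test: n = ((z_{α/2} + z_β) / d)².
z_{α/2} + z_β = 2.241 + 0.524 = 2.765.
n = (2.765 / 0.37)² = 7.473² = 55.85.
Round up.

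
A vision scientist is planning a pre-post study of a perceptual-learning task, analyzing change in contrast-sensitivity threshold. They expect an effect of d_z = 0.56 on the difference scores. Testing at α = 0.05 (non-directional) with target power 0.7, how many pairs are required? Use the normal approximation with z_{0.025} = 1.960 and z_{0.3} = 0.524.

n = 20 pairs

For a paired (one-sample on differences) test: n = ((z_{α/2} + z_β) / d)².
z_{α/2} + z_β = 1.960 + 0.524 = 2.484.
n = (2.484 / 0.56)² = 4.436² = 19.68.
Round up.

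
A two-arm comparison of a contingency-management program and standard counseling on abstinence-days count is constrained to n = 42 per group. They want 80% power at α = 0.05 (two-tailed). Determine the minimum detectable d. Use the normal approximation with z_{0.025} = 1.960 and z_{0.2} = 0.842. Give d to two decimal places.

For two independent groups of n = 42 each: d_min = (z_{α/2} + z_β)·√(2/n).
z-sum = 1.960 + 0.842 = 2.802.
d_min = 2.802 × √(2/42) = 2.802 × 0.2182 = 0.611.

d_min ≈ 0.61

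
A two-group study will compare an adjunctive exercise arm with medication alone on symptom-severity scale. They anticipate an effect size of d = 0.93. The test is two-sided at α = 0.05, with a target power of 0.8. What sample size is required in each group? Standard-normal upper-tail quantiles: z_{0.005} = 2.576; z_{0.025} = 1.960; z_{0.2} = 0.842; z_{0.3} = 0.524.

n = 19 per group

For two independent groups with equal n: n = 2·((z_{α/2} + z_β) / d)².
z_{α/2} + z_β = 1.960 + 0.842 = 2.802.
n = 2 × (2.802 / 0.93)² = 2 × 3.013² = 2 × 9.08 = 18.2.
Round up to the next whole participant.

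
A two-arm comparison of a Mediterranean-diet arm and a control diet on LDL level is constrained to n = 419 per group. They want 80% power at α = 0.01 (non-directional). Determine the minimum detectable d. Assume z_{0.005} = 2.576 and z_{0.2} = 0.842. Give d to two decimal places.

For two independent groups of n = 419 each: d_min = (z_{α/2} + z_β)·√(2/n).
z-sum = 2.576 + 0.842 = 3.418.
d_min = 3.418 × √(2/419) = 3.418 × 0.0691 = 0.236.

d_min ≈ 0.24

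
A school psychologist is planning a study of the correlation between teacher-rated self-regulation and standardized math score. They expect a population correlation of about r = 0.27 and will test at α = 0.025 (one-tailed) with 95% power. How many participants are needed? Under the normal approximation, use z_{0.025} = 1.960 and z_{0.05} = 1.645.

Fisher's z: C = ½·ln((1+r)/(1−r)) = ½·ln(1.7397) = 0.2769.
n = ((z_{α} + z_β)/C)² + 3.
(1.960 + 1.645) / 0.2769 = 3.605 / 0.2769 = 13.019.
n = 13.019² + 3 = 169.50 + 3 = 172.5.
Round up.

n = 173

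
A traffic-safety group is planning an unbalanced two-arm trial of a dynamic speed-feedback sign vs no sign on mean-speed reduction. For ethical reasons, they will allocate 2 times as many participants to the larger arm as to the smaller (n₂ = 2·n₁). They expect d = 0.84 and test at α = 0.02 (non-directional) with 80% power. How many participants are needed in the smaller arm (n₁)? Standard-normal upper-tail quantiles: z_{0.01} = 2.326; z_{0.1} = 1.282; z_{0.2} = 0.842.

n₁ = 22

With allocation ratio k = n₂/n₁ = 2, Var(x̄₁−x̄₂) = σ²(1/n₁ + 1/(k·n₁)) = σ²·(k+1)/(k·n₁).
So n₁ = (1 + 1/k)·((z_{α/2} + z_β)/d)² = 1.500 × (3.168/0.84)².
n₁ = 1.500 × 14.22 = 21.3.
Round up: n₁ = 22, giving n₂ = 2 × 22 = 44.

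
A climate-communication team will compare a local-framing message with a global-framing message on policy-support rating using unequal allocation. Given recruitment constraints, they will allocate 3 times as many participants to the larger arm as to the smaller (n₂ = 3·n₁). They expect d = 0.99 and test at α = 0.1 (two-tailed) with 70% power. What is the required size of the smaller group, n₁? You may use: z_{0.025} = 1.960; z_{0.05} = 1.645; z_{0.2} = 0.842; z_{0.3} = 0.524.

With allocation ratio k = n₂/n₁ = 3, Var(x̄₁−x̄₂) = σ²(1/n₁ + 1/(k·n₁)) = σ²·(k+1)/(k·n₁).
So n₁ = (1 + 1/k)·((z_{α/2} + z_β)/d)² = 1.333 × (2.169/0.99)².
n₁ = 1.333 × 4.80 = 6.4.
Round up: n₁ = 7, giving n₂ = 3 × 7 = 21.

n₁ = 7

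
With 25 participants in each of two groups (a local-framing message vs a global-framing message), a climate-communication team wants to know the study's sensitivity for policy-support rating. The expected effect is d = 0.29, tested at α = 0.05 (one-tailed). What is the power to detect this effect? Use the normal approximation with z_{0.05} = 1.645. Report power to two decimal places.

For two equal groups, power = Φ(d·√(n/2) − z_{α}).
d·√(n/2) = 0.29 × √(25/2) = 0.29 × 3.536 = 1.025.
z_β = 1.025 − 1.645 = -0.620.
Power = Φ(-0.620) = 0.268.

power ≈ 0.27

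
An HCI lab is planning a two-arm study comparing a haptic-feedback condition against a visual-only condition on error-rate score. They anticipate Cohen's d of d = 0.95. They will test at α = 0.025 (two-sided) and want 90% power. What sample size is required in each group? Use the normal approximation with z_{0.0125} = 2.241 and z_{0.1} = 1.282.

n = 28 per group

For two independent groups with equal n: n = 2·((z_{α/2} + z_β) / d)².
z_{α/2} + z_β = 2.241 + 1.282 = 3.523.
n = 2 × (3.523 / 0.95)² = 2 × 3.708² = 2 × 13.75 = 27.5.
Round up to the next whole participant.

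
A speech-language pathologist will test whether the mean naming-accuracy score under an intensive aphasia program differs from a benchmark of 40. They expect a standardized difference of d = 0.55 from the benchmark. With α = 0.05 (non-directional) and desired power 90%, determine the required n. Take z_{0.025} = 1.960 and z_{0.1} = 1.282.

For a one-sample test: n = ((z_{α/2} + z_β) / d)².
z_{α/2} + z_β = 1.960 + 1.282 = 3.242.
n = (3.242 / 0.55)² = 5.895² = 34.75.
Round up.

n = 35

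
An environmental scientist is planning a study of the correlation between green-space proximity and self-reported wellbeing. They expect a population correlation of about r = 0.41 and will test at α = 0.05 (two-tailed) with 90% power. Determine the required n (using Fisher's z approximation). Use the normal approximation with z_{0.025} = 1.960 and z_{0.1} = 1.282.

Fisher's z: C = ½·ln((1+r)/(1−r)) = ½·ln(2.3898) = 0.4356.
n = ((z_{α/2} + z_β)/C)² + 3.
(1.960 + 1.282) / 0.4356 = 3.242 / 0.4356 = 7.443.
n = 7.443² + 3 = 55.39 + 3 = 58.4.
Round up.

n = 59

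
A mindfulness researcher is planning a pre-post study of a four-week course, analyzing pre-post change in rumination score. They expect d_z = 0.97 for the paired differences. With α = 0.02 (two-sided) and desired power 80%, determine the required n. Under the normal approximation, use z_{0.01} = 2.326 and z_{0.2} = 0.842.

For a paired (one-sample on differences) test: n = ((z_{α/2} + z_β) / d)².
z_{α/2} + z_β = 2.326 + 0.842 = 3.168.
n = (3.168 / 0.97)² = 3.266² = 10.67.
Round up.

n = 11 pairs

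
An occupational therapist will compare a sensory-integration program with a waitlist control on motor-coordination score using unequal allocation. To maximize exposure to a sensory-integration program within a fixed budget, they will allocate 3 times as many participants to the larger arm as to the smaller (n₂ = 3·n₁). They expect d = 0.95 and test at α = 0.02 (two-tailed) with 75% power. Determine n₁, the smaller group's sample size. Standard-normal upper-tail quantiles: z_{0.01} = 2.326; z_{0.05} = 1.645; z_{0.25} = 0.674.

With allocation ratio k = n₂/n₁ = 3, Var(x̄₁−x̄₂) = σ²(1/n₁ + 1/(k·n₁)) = σ²·(k+1)/(k·n₁).
So n₁ = (1 + 1/k)·((z_{α/2} + z_β)/d)² = 1.333 × (3.000/0.95)².
n₁ = 1.333 × 9.97 = 13.3.
Round up: n₁ = 14, giving n₂ = 3 × 14 = 42.

n₁ = 14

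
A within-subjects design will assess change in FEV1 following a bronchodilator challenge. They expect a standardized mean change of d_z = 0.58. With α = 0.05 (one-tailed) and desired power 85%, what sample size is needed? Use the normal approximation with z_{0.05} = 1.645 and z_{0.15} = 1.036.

For a paired (one-sample on differences) test: n = ((z_{α} + z_β) / d)².
z_{α} + z_β = 1.645 + 1.036 = 2.681.
n = (2.681 / 0.58)² = 4.622² = 21.37.
Round up.

n = 22 pairs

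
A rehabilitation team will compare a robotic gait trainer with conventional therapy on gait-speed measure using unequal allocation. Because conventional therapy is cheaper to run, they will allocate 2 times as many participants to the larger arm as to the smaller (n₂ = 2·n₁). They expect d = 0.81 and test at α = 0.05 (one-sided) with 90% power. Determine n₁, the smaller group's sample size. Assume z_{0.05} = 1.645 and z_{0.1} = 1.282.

n₁ = 20

With allocation ratio k = n₂/n₁ = 2, Var(x̄₁−x̄₂) = σ²(1/n₁ + 1/(k·n₁)) = σ²·(k+1)/(k·n₁).
So n₁ = (1 + 1/k)·((z_{α} + z_β)/d)² = 1.500 × (2.927/0.81)².
n₁ = 1.500 × 13.06 = 19.6.
Round up: n₁ = 20, giving n₂ = 2 × 20 = 40.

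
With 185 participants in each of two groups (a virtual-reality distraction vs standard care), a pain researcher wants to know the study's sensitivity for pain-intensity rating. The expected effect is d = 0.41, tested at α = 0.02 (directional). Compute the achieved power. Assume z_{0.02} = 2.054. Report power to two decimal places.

For two equal groups, power = Φ(d·√(n/2) − z_{α}).
d·√(n/2) = 0.41 × √(185/2) = 0.41 × 9.618 = 3.943.
z_β = 3.943 − 2.054 = 1.889.
Power = Φ(1.889) = 0.971.

power ≈ 0.97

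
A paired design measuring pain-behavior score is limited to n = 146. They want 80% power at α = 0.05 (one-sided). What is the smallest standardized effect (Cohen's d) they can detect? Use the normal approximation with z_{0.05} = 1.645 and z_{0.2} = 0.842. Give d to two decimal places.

d_min ≈ 0.21

For a single sample (or paired design) of n = 146: d_min = (z_{α} + z_β)/√n.
z-sum = 1.645 + 0.842 = 2.487.
d_min = 2.487 / √146 = 2.487 / 12.083 = 0.206.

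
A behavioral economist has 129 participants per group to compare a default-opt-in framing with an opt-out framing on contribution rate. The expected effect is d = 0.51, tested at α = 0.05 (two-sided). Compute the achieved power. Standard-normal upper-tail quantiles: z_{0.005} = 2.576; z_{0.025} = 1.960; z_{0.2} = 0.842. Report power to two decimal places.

For two equal groups, power = Φ(d·√(n/2) − z_{α/2}).
d·√(n/2) = 0.51 × √(129/2) = 0.51 × 8.031 = 4.096.
z_β = 4.096 − 1.960 = 2.136.
Power = Φ(2.136) = 0.984.

power ≈ 0.98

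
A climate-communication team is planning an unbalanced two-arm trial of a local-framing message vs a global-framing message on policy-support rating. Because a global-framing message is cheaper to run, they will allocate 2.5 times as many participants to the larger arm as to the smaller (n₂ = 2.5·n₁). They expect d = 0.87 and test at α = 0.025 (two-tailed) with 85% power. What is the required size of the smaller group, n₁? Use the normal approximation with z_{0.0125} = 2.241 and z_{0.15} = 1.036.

n₁ = 20

With allocation ratio k = n₂/n₁ = 2.5, Var(x̄₁−x̄₂) = σ²(1/n₁ + 1/(k·n₁)) = σ²·(k+1)/(k·n₁).
So n₁ = (1 + 1/k)·((z_{α/2} + z_β)/d)² = 1.400 × (3.277/0.87)².
n₁ = 1.400 × 14.19 = 19.9.
Round up: n₁ = 20, giving n₂ = 2.5 × 20 = 50.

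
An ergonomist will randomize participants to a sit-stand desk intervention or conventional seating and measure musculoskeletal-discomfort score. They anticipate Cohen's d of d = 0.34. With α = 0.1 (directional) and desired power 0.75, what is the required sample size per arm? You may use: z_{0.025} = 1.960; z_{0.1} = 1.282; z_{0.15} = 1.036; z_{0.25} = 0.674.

n = 67 per group

For two independent groups with equal n: n = 2·((z_{α} + z_β) / d)².
z_{α} + z_β = 1.282 + 0.674 = 1.956.
n = 2 × (1.956 / 0.34)² = 2 × 5.753² = 2 × 33.10 = 66.2.
Round up to the next whole participant.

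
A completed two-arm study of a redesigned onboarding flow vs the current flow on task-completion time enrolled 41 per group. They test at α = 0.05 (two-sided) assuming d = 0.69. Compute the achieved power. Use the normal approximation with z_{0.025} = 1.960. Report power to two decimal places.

For two equal groups, power = Φ(d·√(n/2) − z_{α/2}).
d·√(n/2) = 0.69 × √(41/2) = 0.69 × 4.528 = 3.124.
z_β = 3.124 − 1.960 = 1.164.
Power = Φ(1.164) = 0.878.

power ≈ 0.88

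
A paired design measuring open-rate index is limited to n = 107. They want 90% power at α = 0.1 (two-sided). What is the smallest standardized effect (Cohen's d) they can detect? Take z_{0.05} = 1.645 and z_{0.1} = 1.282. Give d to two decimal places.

For a single sample (or paired design) of n = 107: d_min = (z_{α/2} + z_β)/√n.
z-sum = 1.645 + 1.282 = 2.927.
d_min = 2.927 / √107 = 2.927 / 10.344 = 0.283.

d_min ≈ 0.28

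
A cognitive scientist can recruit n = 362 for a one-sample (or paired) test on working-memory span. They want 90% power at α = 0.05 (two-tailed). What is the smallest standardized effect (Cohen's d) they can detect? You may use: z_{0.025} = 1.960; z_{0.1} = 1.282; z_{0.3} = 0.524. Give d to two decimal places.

For a single sample (or paired design) of n = 362: d_min = (z_{α/2} + z_β)/√n.
z-sum = 1.960 + 1.282 = 3.242.
d_min = 3.242 / √362 = 3.242 / 19.026 = 0.170.

d_min ≈ 0.17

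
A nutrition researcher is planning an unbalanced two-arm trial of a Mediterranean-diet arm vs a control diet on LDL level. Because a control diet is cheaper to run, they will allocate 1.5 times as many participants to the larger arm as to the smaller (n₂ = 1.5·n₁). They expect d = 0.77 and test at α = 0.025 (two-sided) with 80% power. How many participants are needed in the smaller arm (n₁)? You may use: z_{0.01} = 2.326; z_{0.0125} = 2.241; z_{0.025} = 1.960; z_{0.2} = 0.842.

With allocation ratio k = n₂/n₁ = 1.5, Var(x̄₁−x̄₂) = σ²(1/n₁ + 1/(k·n₁)) = σ²·(k+1)/(k·n₁).
So n₁ = (1 + 1/k)·((z_{α/2} + z_β)/d)² = 1.667 × (3.083/0.77)².
n₁ = 1.667 × 16.03 = 26.7.
Round up: n₁ = 27, giving n₂ = ⌈1.5 × 27⌉ = ⌈40.5⌉ = 41.

n₁ = 27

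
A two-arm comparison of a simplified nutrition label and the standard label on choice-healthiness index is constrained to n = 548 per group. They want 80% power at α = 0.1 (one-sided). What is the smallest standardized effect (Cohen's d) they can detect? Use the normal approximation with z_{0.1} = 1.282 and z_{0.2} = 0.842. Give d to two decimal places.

d_min ≈ 0.13

For two independent groups of n = 548 each: d_min = (z_{α} + z_β)·√(2/n).
z-sum = 1.282 + 0.842 = 2.124.
d_min = 2.124 × √(2/548) = 2.124 × 0.0604 = 0.128.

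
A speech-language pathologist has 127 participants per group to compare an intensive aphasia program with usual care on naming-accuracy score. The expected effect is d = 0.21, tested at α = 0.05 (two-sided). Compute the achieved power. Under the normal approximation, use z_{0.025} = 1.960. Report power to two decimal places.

power ≈ 0.39

For two equal groups, power = Φ(d·√(n/2) − z_{α/2}).
d·√(n/2) = 0.21 × √(127/2) = 0.21 × 7.969 = 1.673.
z_β = 1.673 − 1.960 = -0.287.
Power = Φ(-0.287) = 0.387.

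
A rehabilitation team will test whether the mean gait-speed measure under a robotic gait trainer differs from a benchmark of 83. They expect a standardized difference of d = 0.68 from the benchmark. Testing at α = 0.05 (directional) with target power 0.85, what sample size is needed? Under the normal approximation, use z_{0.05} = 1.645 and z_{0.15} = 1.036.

For a one-sample test: n = ((z_{α} + z_β) / d)².
z_{α} + z_β = 1.645 + 1.036 = 2.681.
n = (2.681 / 0.68)² = 3.943² = 15.54.
Round up.

n = 16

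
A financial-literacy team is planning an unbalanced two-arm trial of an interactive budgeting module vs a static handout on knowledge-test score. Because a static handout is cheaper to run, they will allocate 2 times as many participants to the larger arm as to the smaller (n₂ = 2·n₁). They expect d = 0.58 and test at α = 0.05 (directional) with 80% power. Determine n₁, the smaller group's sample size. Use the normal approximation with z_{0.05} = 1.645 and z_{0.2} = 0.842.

n₁ = 28

With allocation ratio k = n₂/n₁ = 2, Var(x̄₁−x̄₂) = σ²(1/n₁ + 1/(k·n₁)) = σ²·(k+1)/(k·n₁).
So n₁ = (1 + 1/k)·((z_{α} + z_β)/d)² = 1.500 × (2.487/0.58)².
n₁ = 1.500 × 18.39 = 27.6.
Round up: n₁ = 28, giving n₂ = 2 × 28 = 56.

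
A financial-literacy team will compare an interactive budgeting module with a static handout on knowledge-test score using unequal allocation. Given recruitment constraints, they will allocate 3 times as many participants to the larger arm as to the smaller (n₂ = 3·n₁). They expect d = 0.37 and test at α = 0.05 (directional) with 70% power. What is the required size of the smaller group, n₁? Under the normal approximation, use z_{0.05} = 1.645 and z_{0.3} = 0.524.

n₁ = 46

With allocation ratio k = n₂/n₁ = 3, Var(x̄₁−x̄₂) = σ²(1/n₁ + 1/(k·n₁)) = σ²·(k+1)/(k·n₁).
So n₁ = (1 + 1/k)·((z_{α} + z_β)/d)² = 1.333 × (2.169/0.37)².
n₁ = 1.333 × 34.36 = 45.8.
Round up: n₁ = 46, giving n₂ = 3 × 46 = 138.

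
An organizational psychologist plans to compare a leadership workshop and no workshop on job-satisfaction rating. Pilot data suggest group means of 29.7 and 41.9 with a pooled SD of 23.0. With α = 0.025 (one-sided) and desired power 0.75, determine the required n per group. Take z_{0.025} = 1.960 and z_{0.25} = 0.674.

Cohen's d = |M₁ − M₂| / SD_pooled = |29.7 − 41.9| / 23.0 = 12.2 / 23.0 = 0.530.
For two independent groups with equal n: n = 2·((z_{α} + z_β) / d)².
z_{α} + z_β = 1.960 + 0.674 = 2.634.
n = 2 × (2.634 / 0.530)² = 2 × 4.970² = 2 × 24.70 = 49.4.
Round up to the next whole participant.

n = 50 per group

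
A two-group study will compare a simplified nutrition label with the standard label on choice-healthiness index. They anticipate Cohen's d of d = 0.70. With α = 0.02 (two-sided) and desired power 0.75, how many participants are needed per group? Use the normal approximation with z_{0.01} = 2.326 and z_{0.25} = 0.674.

For two independent groups with equal n: n = 2·((z_{α/2} + z_β) / d)².
z_{α/2} + z_β = 2.326 + 0.674 = 3.000.
n = 2 × (3.000 / 0.70)² = 2 × 4.286² = 2 × 18.37 = 36.7.
Round up to the next whole participant.

n = 37 per group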